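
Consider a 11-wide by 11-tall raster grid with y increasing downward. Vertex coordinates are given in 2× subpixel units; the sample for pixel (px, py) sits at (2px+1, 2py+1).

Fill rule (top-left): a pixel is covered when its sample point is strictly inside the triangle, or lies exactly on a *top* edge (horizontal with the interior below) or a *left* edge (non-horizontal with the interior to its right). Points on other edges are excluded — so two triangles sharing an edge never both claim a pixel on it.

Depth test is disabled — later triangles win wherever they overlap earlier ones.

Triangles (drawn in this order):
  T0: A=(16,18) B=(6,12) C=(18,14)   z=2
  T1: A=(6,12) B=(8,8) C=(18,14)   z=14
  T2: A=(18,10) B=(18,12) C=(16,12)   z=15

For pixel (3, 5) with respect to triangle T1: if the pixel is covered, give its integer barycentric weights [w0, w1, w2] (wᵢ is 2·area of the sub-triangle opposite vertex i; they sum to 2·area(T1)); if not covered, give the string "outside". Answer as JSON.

T0:
  2·area = 52
  edge (16, 18)→(6, 12): d=(-10,-6) top-left  bias=+0
  edge (6, 12)→(18, 14): d=(12,2) right/bottom  bias=-1
  edge (18, 14)→(16, 18): d=(-2,4) right/bottom  bias=-1
    (0,4)@(1, 9): e=[0,-26,78] → ·  [on edge]
    (4,6)@(9, 13): e=[8,6,38] → █
    (5,6)@(11, 13): e=[20,2,30] → █
    (6,6)@(13, 13): e=[32,-2,22] → ·
    (4,7)@(9, 15): e=[-12,30,34] → ·
    (5,7)@(11, 15): e=[0,26,26] → █  [on edge]
    (6,7)@(13, 15): e=[12,22,18] → █
    (7,7)@(15, 15): e=[24,18,10] → █
    (8,7)@(17, 15): e=[36,14,2] → █
    (9,7)@(19, 15): e=[48,10,-6] → ·
    (5,8)@(11, 17): e=[-20,50,22] → ·
    (6,8)@(13, 17): e=[-8,46,14] → ·
    (10,10)@(21, 21): e=[0,78,-26] → ·  [on edge]
  covered (7 px):
    · · · · · · · · · · ·
    · · · · · · · · · · ·
    · · · · · · · · · · ·
    · · · · · · · · · · ·
    · · · · · · · · · · ·
    · · · · · · · · · · ·
    · · · · █ █ · · · · ·
    · · · · · █ █ █ █ · ·
    · · · · · · · █ · · ·
    · · · · · · · · · · ·
    · · · · · · · · · · ·
T1:
  2·area = 52
  edge (6, 12)→(8, 8): d=(2,-4) top-left  bias=+0
  edge (8, 8)→(18, 14): d=(10,6) right/bottom  bias=-1
  edge (18, 14)→(6, 12): d=(-12,-2) top-left  bias=+0
    (1,2)@(3, 5): e=[-26,0,78] → ·  [on edge]
    (4,4)@(9, 9): e=[6,4,42] → █
    (5,4)@(11, 9): e=[14,-8,46] → ·
    (3,5)@(7, 11): e=[2,36,14] → █
    (5,5)@(11, 11): e=[18,12,22] → █
    (6,5)@(13, 11): e=[26,0,26] → ·  [on edge]
    (3,6)@(7, 13): e=[6,56,-10] → ·
    (4,6)@(9, 13): e=[14,44,-6] → ·
    (5,6)@(11, 13): e=[22,32,-2] → ·
    (6,6)@(13, 13): e=[30,20,2] → █
    (7,6)@(15, 13): e=[38,8,6] → █
    (8,6)@(17, 13): e=[46,-4,10] → ·
  covered (6 px):
    · · · · · · · · · · ·
    · · · · · · · · · · ·
    · · · · · · · · · · ·
    · · · · · · · · · · ·
    · · · · █ · · · · · ·
    · · · █ █ █ · · · · ·
    · · · · · · █ █ · · ·
    · · · · · · · · · · ·
    · · · · · · · · · · ·
    · · · · · · · · · · ·
    · · · · · · · · · · ·
T2:
  2·area = 4
  edge (18, 10)→(18, 12): d=(0,2) right/bottom  bias=-1
  edge (18, 12)→(16, 12): d=(-2,0) right/bottom  bias=-1
  edge (16, 12)→(18, 10): d=(2,-2) top-left  bias=+0
    (10,3)@(21, 7): e=[-6,10,0] → ·  [on edge]
    (9,4)@(19, 9): e=[-2,6,0] → ·  [on edge]
    (8,5)@(17, 11): e=[2,2,0] → █  [on edge]
    (9,5)@(19, 11): e=[-2,2,4] → ·
    (7,6)@(15, 13): e=[6,-2,0] → ·  [on edge]
    (8,6)@(17, 13): e=[2,-2,4] → ·
    (6,7)@(13, 15): e=[10,-6,0] → ·  [on edge]
    (5,8)@(11, 17): e=[14,-10,0] → ·  [on edge]
    (4,9)@(9, 19): e=[18,-14,0] → ·  [on edge]
    (3,10)@(7, 21): e=[22,-18,0] → ·  [on edge]
  covered (1 px):
    · · · · · · · · · · ·
    · · · · · · · · · · ·
    · · · · · · · · · · ·
    · · · · · · · · · · ·
    · · · · · · · · · · ·
    · · · · · · · · █ · ·
    · · · · · · · · · · ·
    · · · · · · · · · · ·
    · · · · · · · · · · ·
    · · · · · · · · · · ·
    · · · · · · · · · · ·

Result: [36,14,2]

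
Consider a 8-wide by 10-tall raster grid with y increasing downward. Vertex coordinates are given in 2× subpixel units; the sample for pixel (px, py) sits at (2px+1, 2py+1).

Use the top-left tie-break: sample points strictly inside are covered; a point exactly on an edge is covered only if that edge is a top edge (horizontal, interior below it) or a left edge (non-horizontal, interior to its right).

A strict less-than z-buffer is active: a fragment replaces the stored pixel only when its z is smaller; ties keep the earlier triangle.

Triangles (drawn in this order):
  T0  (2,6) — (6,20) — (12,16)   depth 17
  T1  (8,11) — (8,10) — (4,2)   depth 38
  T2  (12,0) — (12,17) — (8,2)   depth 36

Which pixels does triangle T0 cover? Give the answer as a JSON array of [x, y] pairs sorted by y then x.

T0:
  2·area = 100  (B↔C swapped to make it positive)
  edge (2, 6)→(12, 16): d=(10,10) right/bottom  bias=-1
  edge (12, 16)→(6, 20): d=(-6,4) right/bottom  bias=-1
  edge (6, 20)→(2, 6): d=(-4,-14) top-left  bias=+0
    (0,2)@(1, 5): e=[0,110,-10] → ·  [on edge]
    (1,3)@(3, 7): e=[0,90,10] → ·  [on edge]
    (1,4)@(3, 9): e=[20,78,2] → #
    (2,4)@(5, 9): e=[0,70,30] → ·  [on edge]
    (1,5)@(3, 11): e=[40,66,-6] → ·
    (2,5)@(5, 11): e=[20,58,22] → #
    (3,5)@(7, 11): e=[0,50,50] → ·  [on edge]
    (2,6)@(5, 13): e=[40,46,14] → #
    (3,6)@(7, 13): e=[20,38,42] → #
    (4,6)@(9, 13): e=[0,30,70] → ·  [on edge]
    (2,7)@(5, 15): e=[60,34,6] → #
    (4,7)@(9, 15): e=[20,18,62] → #
    (5,7)@(11, 15): e=[0,10,90] → ·  [on edge]
    (6,8)@(13, 17): e=[0,-10,110] → ·  [on edge]
    (7,9)@(15, 19): e=[0,-30,130] → ·  [on edge]
  covered (10 px):
    · · · · · · · ·
    · · · · · · · ·
    · · · · · · · ·
    · · · · · · · ·
    · # · · · · · ·
    · · # · · · · ·
    · · # # · · · ·
    · · # # # · · ·
    · · · # # · · ·
    · · · # · · · ·
T1:
  2·area = 4  (B↔C swapped to make it positive)
  edge (8, 11)→(4, 2): d=(-4,-9) top-left  bias=+0
  edge (4, 2)→(8, 10): d=(4,8) right/bottom  bias=-1
  edge (8, 10)→(8, 11): d=(0,1) right/bottom  bias=-1
  covered (0 px):
    · · · · · · · ·
    · · · · · · · ·
    · · · · · · · ·
    · · · · · · · ·
    · · · · · · · ·
    · · · · · · · ·
    · · · · · · · ·
    · · · · · · · ·
    · · · · · · · ·
    · · · · · · · ·
T2:
  2·area = 68
  edge (12, 0)→(12, 17): d=(0,17) right/bottom  bias=-1
  edge (12, 17)→(8, 2): d=(-4,-15) top-left  bias=+0
  edge (8, 2)→(12, 0): d=(4,-2) top-left  bias=+0
    (5,0)@(11, 1): e=[17,49,2] → #
    (6,0)@(13, 1): e=[-17,79,6] → ·
    (4,1)@(9, 3): e=[51,11,6] → #
    (6,1)@(13, 3): e=[-17,71,14] → ·
    (4,2)@(9, 5): e=[51,3,14] → #
    (6,2)@(13, 5): e=[-17,63,22] → ·
    (4,3)@(9, 7): e=[51,-5,22] → ·
    (5,3)@(11, 7): e=[17,25,26] → #
    (6,3)@(13, 7): e=[-17,55,30] → ·
    (5,4)@(11, 9): e=[17,17,34] → #
    (6,4)@(13, 9): e=[-17,47,38] → ·
    (5,5)@(11, 11): e=[17,9,42] → #
  covered (9 px):
    · · · · · # · ·
    · · · · # # · ·
    · · · · # # · ·
    · · · · · # · ·
    · · · · · # · ·
    · · · · · # · ·
    · · · · · # · ·
    · · · · · · · ·
    · · · · · · · ·
    · · · · · · · ·

Result: [[1,4],[2,5],[2,6],[3,6],[2,7],[3,7],[4,7],[3,8],[4,8],[3,9]]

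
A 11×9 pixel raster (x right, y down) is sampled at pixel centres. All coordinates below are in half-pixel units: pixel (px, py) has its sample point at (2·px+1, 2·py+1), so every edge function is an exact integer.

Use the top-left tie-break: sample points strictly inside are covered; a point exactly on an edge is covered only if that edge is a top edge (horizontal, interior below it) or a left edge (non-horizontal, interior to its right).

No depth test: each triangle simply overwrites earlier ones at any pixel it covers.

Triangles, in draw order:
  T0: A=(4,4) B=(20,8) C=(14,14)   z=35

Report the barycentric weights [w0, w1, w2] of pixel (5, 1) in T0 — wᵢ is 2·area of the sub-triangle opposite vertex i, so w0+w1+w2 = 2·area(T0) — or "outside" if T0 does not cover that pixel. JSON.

T0:
  2·area = 120
  edge (4, 4)→(20, 8): d=(16,4) right/bottom  bias=-1
  edge (20, 8)→(14, 14): d=(-6,6) right/bottom  bias=-1
  edge (14, 14)→(4, 4): d=(-10,-10) top-left  bias=+0
    (0,0)@(1, 1): e=[-36,156,0] → ·  [on edge]
    (1,1)@(3, 3): e=[-12,132,0] → ·  [on edge]
    (2,2)@(5, 5): e=[12,108,0] → █  [on edge]
    (3,2)@(7, 5): e=[4,96,20] → █
    (4,2)@(9, 5): e=[-4,84,40] → ·
    (2,3)@(5, 7): e=[44,96,-20] → ·
    (3,3)@(7, 7): e=[36,84,0] → █  [on edge]
    (4,3)@(9, 7): e=[28,72,20] → █
    (5,3)@(11, 7): e=[20,60,40] → █
    (6,3)@(13, 7): e=[12,48,60] → █
    (7,3)@(15, 7): e=[4,36,80] → █
    (8,3)@(17, 7): e=[-4,24,100] → ·
    (10,3)@(21, 7): e=[-20,0,140] → ·  [on edge]
    (4,4)@(9, 9): e=[60,60,0] → █  [on edge]
    (9,4)@(19, 9): e=[20,0,100] → ·  [on edge]
    (5,5)@(11, 11): e=[84,36,0] → █  [on edge]
    (8,5)@(17, 11): e=[60,0,60] → ·  [on edge]
    (6,6)@(13, 13): e=[108,12,0] → █  [on edge]
    (7,6)@(15, 13): e=[100,0,20] → ·  [on edge]
    (6,7)@(13, 15): e=[140,0,-20] → ·  [on edge]
    (7,7)@(15, 15): e=[132,-12,0] → ·  [on edge]
    (5,8)@(11, 17): e=[180,0,-60] → ·  [on edge]
    (8,8)@(17, 17): e=[156,-36,0] → ·  [on edge]
  covered (16 px):
    · · · · · · · · · · ·
    · · · · · · · · · · ·
    · · █ █ · · · · · · ·
    · · · █ █ █ █ █ · · ·
    · · · · █ █ █ █ █ · ·
    · · · · · █ █ █ · · ·
    · · · · · · █ · · · ·
    · · · · · · · · · · ·
    · · · · · · · · · · ·

Result: "outside"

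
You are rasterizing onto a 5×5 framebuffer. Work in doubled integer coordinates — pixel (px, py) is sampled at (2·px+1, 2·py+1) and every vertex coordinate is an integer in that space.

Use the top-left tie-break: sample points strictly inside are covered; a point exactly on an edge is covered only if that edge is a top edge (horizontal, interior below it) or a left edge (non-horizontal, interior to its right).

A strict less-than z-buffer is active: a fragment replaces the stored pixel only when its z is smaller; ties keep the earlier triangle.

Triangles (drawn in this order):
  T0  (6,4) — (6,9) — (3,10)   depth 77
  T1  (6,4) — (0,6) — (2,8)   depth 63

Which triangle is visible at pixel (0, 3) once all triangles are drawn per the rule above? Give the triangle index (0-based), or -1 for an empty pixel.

T0:
  2·area = 15
  edge (6, 4)→(6, 9): d=(0,5) right/bottom  bias=-1
  edge (6, 9)→(3, 10): d=(-3,1) right/bottom  bias=-1
  edge (3, 10)→(6, 4): d=(3,-6) top-left  bias=+0
    (2,3)@(5, 7): e=[5,7,3] → █
    (3,3)@(7, 7): e=[-5,5,15] → ·
    (2,4)@(5, 9): e=[5,1,9] → █
    (3,4)@(7, 9): e=[-5,-1,21] → ·
  covered (2 px):
    · · · · ·
    · · · · ·
    · · · · ·
    · · █ · ·
    · · █ · ·
T1:
  2·area = 16  (B↔C swapped to make it positive)
  edge (6, 4)→(2, 8): d=(-4,4) right/bottom  bias=-1
  edge (2, 8)→(0, 6): d=(-2,-2) top-left  bias=+0
  edge (0, 6)→(6, 4): d=(6,-2) top-left  bias=+0
    (4,0)@(9, 1): e=[0,28,-12] → ·  [on edge]
    (3,1)@(7, 3): e=[0,20,-4] → ·  [on edge]
    (4,1)@(9, 3): e=[-8,24,0] → ·  [on edge]
    (1,2)@(3, 5): e=[8,8,0] → █  [on edge]
    (2,2)@(5, 5): e=[0,12,4] → ·  [on edge]
    (0,3)@(1, 7): e=[8,0,8] → █  [on edge]
    (1,3)@(3, 7): e=[0,4,12] → ·  [on edge]
    (0,4)@(1, 9): e=[0,-4,20] → ·  [on edge]
    (1,4)@(3, 9): e=[-8,0,24] → ·  [on edge]
  covered (2 px):
    · · · · ·
    · · · · ·
    · █ · · ·
    █ · · · ·
    · · · · ·

Z-buffer (winner per pixel, '.' = empty):
  . . . . .
  . . . . .
  . 1 . . .
  1 . 0 . .
  . . 0 . .

Result: 1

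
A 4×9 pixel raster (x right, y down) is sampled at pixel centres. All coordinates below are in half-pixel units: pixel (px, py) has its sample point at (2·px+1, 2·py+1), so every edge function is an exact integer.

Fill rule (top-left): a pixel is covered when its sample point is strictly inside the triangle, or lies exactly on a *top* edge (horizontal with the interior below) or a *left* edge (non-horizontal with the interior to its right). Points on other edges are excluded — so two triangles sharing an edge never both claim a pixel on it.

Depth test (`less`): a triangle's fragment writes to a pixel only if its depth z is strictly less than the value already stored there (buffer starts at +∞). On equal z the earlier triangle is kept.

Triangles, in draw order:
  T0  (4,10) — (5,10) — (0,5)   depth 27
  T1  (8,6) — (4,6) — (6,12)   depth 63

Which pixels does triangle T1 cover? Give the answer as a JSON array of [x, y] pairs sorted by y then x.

T0:
  2·area = 5  (B↔C swapped to make it positive)
  edge (4, 10)→(0, 5): d=(-4,-5) top-left  bias=+0
  edge (0, 5)→(5, 10): d=(5,5) right/bottom  bias=-1
  edge (5, 10)→(4, 10): d=(-1,0) right/bottom  bias=-1
  covered (0 px):
    · · · ·
    · · · ·
    · · · ·
    · · · ·
    · · · ·
    · · · ·
    · · · ·
    · · · ·
    · · · ·
T1:
  2·area = 24  (B↔C swapped to make it positive)
  edge (8, 6)→(6, 12): d=(-2,6) right/bottom  bias=-1
  edge (6, 12)→(4, 6): d=(-2,-6) top-left  bias=+0
  edge (4, 6)→(8, 6): d=(4,0) top-left  bias=+0
    (1,1)@(3, 3): e=[36,0,-12] → ·  [on edge]
    (2,3)@(5, 7): e=[16,4,4] → █
    (3,3)@(7, 7): e=[4,16,4] → █
    (2,4)@(5, 9): e=[12,0,12] → █  [on edge]
    (3,4)@(7, 9): e=[0,12,12] → ·  [on edge]
    (2,5)@(5, 11): e=[8,-4,20] → ·
    (2,7)@(5, 15): e=[0,-12,36] → ·  [on edge]
    (3,7)@(7, 15): e=[-12,0,36] → ·  [on edge]
  covered (3 px):
    · · · ·
    · · · ·
    · · · ·
    · · █ █
    · · █ ·
    · · · ·
    · · · ·
    · · · ·
    · · · ·

Result: [[2,3],[3,3],[2,4]]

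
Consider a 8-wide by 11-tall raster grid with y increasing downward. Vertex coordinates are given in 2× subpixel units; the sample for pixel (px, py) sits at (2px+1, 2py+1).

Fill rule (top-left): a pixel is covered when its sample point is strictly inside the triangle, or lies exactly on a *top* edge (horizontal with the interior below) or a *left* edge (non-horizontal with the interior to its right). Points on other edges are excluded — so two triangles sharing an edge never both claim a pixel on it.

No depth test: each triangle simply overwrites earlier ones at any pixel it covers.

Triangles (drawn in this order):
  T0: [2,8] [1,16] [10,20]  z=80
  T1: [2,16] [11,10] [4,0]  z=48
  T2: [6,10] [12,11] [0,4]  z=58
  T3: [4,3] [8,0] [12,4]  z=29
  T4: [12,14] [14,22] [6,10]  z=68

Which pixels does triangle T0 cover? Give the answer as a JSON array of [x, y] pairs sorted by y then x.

T0:
  2·area = 76  (B↔C swapped to make it positive)
  edge (2, 8)→(10, 20): d=(8,12) right/bottom  bias=-1
  edge (10, 20)→(1, 16): d=(-9,-4) top-left  bias=+0
  edge (1, 16)→(2, 8): d=(1,-8) top-left  bias=+0
    (1,5)@(3, 11): e=[12,53,11] → █
    (2,5)@(5, 11): e=[-12,61,27] → ·
    (1,6)@(3, 13): e=[28,35,13] → █
    (2,6)@(5, 13): e=[4,43,29] → █
    (3,6)@(7, 13): e=[-20,51,45] → ·
    (1,7)@(3, 15): e=[44,17,15] → █
    (3,7)@(7, 15): e=[-4,33,47] → ·
    (1,8)@(3, 17): e=[60,-1,17] → ·
    (2,8)@(5, 17): e=[36,7,33] → █
    (3,8)@(7, 17): e=[12,15,49] → █
    (4,8)@(9, 17): e=[-12,23,65] → ·
    (2,9)@(5, 19): e=[52,-11,35] → ·
  covered (8 px):
    · · · · · · · ·
    · · · · · · · ·
    · · · · · · · ·
    · · · · · · · ·
    · · · · · · · ·
    · █ · · · · · ·
    · █ █ · · · · ·
    · █ █ · · · · ·
    · · █ █ · · · ·
    · · · · █ · · ·
    · · · · · · · ·
T1:
  2·area = 132  (B↔C swapped to make it positive)
  edge (2, 16)→(4, 0): d=(2,-16) top-left  bias=+0
  edge (4, 0)→(11, 10): d=(7,10) right/bottom  bias=-1
  edge (11, 10)→(2, 16): d=(-9,6) right/bottom  bias=-1
    (2,1)@(5, 3): e=[22,11,99] → █
    (3,1)@(7, 3): e=[54,-9,87] → ·
    (2,2)@(5, 5): e=[26,25,81] → █
    (3,2)@(7, 5): e=[58,5,69] → █
    (4,2)@(9, 5): e=[90,-15,57] → ·
    (2,3)@(5, 7): e=[30,39,63] → █
    (4,3)@(9, 7): e=[94,-1,39] → ·
    (1,4)@(3, 9): e=[2,73,57] → █
    (4,4)@(9, 9): e=[98,13,21] → █
    (5,4)@(11, 9): e=[130,-7,9] → ·
    (1,5)@(3, 11): e=[6,87,39] → █
    (5,5)@(11, 11): e=[134,7,-9] → ·
  covered (16 px):
    · · · · · · · ·
    · · █ · · · · ·
    · · █ █ · · · ·
    · · █ █ · · · ·
    · █ █ █ █ · · ·
    · █ █ █ █ · · ·
    · █ █ · · · · ·
    · █ · · · · · ·
    · · · · · · · ·
    · · · · · · · ·
    · · · · · · · ·
T2:
  2·area = 30  (B↔C swapped to make it positive)
  edge (6, 10)→(0, 4): d=(-6,-6) top-left  bias=+0
  edge (0, 4)→(12, 11): d=(12,7) right/bottom  bias=-1
  edge (12, 11)→(6, 10): d=(-6,-1) top-left  bias=+0
    (0,2)@(1, 5): e=[0,5,25] → █  [on edge]
    (1,2)@(3, 5): e=[12,-9,27] → ·
    (0,3)@(1, 7): e=[-12,29,13] → ·
    (1,3)@(3, 7): e=[0,15,15] → █  [on edge]
    (2,3)@(5, 7): e=[12,1,17] → █
    (3,3)@(7, 7): e=[24,-13,19] → ·
    (1,4)@(3, 9): e=[-12,39,3] → ·
    (2,4)@(5, 9): e=[0,25,5] → █  [on edge]
    (3,4)@(7, 9): e=[12,11,7] → █
    (4,4)@(9, 9): e=[24,-3,9] → ·
    (2,5)@(5, 11): e=[-12,49,-7] → ·
    (3,5)@(7, 11): e=[0,35,-5] → ·  [on edge]
    (4,6)@(9, 13): e=[0,45,-15] → ·  [on edge]
    (5,7)@(11, 15): e=[0,55,-25] → ·  [on edge]
    (6,8)@(13, 17): e=[0,65,-35] → ·  [on edge]
    (7,9)@(15, 19): e=[0,75,-45] → ·  [on edge]
  covered (5 px):
    · · · · · · · ·
    · · · · · · · ·
    █ · · · · · · ·
    · █ █ · · · · ·
    · · █ █ · · · ·
    · · · · · · · ·
    · · · · · · · ·
    · · · · · · · ·
    · · · · · · · ·
    · · · · · · · ·
    · · · · · · · ·
T3:
  2·area = 28
  edge (4, 3)→(8, 0): d=(4,-3) top-left  bias=+0
  edge (8, 0)→(12, 4): d=(4,4) right/bottom  bias=-1
  edge (12, 4)→(4, 3): d=(-8,-1) top-left  bias=+0
    (3,0)@(7, 1): e=[1,8,19] → █
    (4,0)@(9, 1): e=[7,0,21] → ·  [on edge]
    (2,1)@(5, 3): e=[3,24,1] → █
    (4,1)@(9, 3): e=[15,8,5] → █
    (5,1)@(11, 3): e=[21,0,7] → ·  [on edge]
    (2,2)@(5, 5): e=[11,32,-15] → ·
    (3,2)@(7, 5): e=[17,24,-13] → ·
    (4,2)@(9, 5): e=[23,16,-11] → ·
    (6,2)@(13, 5): e=[35,0,-7] → ·  [on edge]
    (7,3)@(15, 7): e=[49,0,-21] → ·  [on edge]
  covered (4 px):
    · · · █ · · · ·
    · · █ █ █ · · ·
    · · · · · · · ·
    · · · · · · · ·
    · · · · · · · ·
    · · · · · · · ·
    · · · · · · · ·
    · · · · · · · ·
    · · · · · · · ·
    · · · · · · · ·
    · · · · · · · ·
T4:
  2·area = 40
  edge (12, 14)→(14, 22): d=(2,8) right/bottom  bias=-1
  edge (14, 22)→(6, 10): d=(-8,-12) top-left  bias=+0
  edge (6, 10)→(12, 14): d=(6,4) right/bottom  bias=-1
    (3,5)@(7, 11): e=[34,4,2] → █
    (4,5)@(9, 11): e=[18,28,-6] → ·
    (3,6)@(7, 13): e=[38,-12,14] → ·
    (4,6)@(9, 13): e=[22,12,6] → █
    (5,6)@(11, 13): e=[6,36,-2] → ·
    (4,7)@(9, 15): e=[26,-4,18] → ·
    (5,7)@(11, 15): e=[10,20,10] → █
    (6,7)@(13, 15): e=[-6,44,2] → ·
    (5,8)@(11, 17): e=[14,4,22] → █
    (6,8)@(13, 17): e=[-2,28,14] → ·
    (5,9)@(11, 19): e=[18,-12,34] → ·
    (6,9)@(13, 19): e=[2,12,26] → █
  covered (5 px):
    · · · · · · · ·
    · · · · · · · ·
    · · · · · · · ·
    · · · · · · · ·
    · · · · · · · ·
    · · · █ · · · ·
    · · · · █ · · ·
    · · · · · █ · ·
    · · · · · █ · ·
    · · · · · · █ ·
    · · · · · · · ·

Final: [[1,5],[1,6],[2,6],[1,7],[2,7],[2,8],[3,8],[4,9]]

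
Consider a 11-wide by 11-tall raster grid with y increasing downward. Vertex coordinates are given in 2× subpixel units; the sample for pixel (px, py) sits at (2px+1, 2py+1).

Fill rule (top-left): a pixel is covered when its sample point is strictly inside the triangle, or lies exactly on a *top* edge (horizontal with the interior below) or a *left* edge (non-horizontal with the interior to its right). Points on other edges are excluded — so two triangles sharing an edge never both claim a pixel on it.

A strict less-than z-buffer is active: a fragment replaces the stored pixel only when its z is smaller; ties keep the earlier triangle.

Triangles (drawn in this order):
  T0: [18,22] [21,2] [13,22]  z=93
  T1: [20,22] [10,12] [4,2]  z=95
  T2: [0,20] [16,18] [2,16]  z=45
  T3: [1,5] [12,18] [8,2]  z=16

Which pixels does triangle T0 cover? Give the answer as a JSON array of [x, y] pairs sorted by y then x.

T0:
  2·area = 100  (B↔C swapped to make it positive)
  edge (18, 22)→(13, 22): d=(-5,0) right/bottom  bias=-1
  edge (13, 22)→(21, 2): d=(8,-20) top-left  bias=+0
  edge (21, 2)→(18, 22): d=(-3,20) right/bottom  bias=-1
    (9,3)@(19, 7): e=[75,0,25] → #  [on edge]
    (10,3)@(21, 7): e=[75,40,-15] → ·
    (9,4)@(19, 9): e=[65,16,19] → #
    (10,4)@(21, 9): e=[65,56,-21] → ·
    (9,5)@(19, 11): e=[55,32,13] → #
    (10,5)@(21, 11): e=[55,72,-27] → ·
    (8,6)@(17, 13): e=[45,8,47] → #
    (10,6)@(21, 13): e=[45,88,-33] → ·
    (8,7)@(17, 15): e=[35,24,41] → #
    (10,7)@(21, 15): e=[35,104,-39] → ·
    (7,8)@(15, 17): e=[25,0,75] → #  [on edge]
    (9,8)@(19, 17): e=[25,80,-5] → ·
  covered (13 px):
    · · · · · · · · · · ·
    · · · · · · · · · · ·
    · · · · · · · · · · ·
    · · · · · · · · · # ·
    · · · · · · · · · # ·
    · · · · · · · · · # ·
    · · · · · · · · # # ·
    · · · · · · · · # # ·
    · · · · · · · # # · ·
    · · · · · · · # # · ·
    · · · · · · · # # · ·
T1:
  2·area = 40
  edge (20, 22)→(10, 12): d=(-10,-10) top-left  bias=+0
  edge (10, 12)→(4, 2): d=(-6,-10) top-left  bias=+0
  edge (4, 2)→(20, 22): d=(16,20) right/bottom  bias=-1
    (0,1)@(1, 3): e=[0,-36,76] → ·  [on edge]
    (1,2)@(3, 5): e=[0,-28,68] → ·  [on edge]
    (2,3)@(5, 7): e=[0,-20,60] → ·  [on edge]
    (3,3)@(7, 7): e=[20,0,20] → #  [on edge]
    (4,3)@(9, 7): e=[40,20,-20] → ·
    (3,4)@(7, 9): e=[0,-12,52] → ·  [on edge]
    (4,4)@(9, 9): e=[20,8,12] → #
    (5,4)@(11, 9): e=[40,28,-28] → ·
    (4,5)@(9, 11): e=[0,-4,44] → ·  [on edge]
    (5,5)@(11, 11): e=[20,16,4] → #
    (6,5)@(13, 11): e=[40,36,-36] → ·
    (5,6)@(11, 13): e=[0,4,36] → #  [on edge]
    (6,7)@(13, 15): e=[0,12,28] → #  [on edge]
    (6,8)@(13, 17): e=[-20,0,60] → ·  [on edge]
    (7,8)@(15, 17): e=[0,20,20] → #  [on edge]
    (8,9)@(17, 19): e=[0,28,12] → #  [on edge]
    (9,10)@(19, 21): e=[0,36,4] → #  [on edge]
  covered (8 px):
    · · · · · · · · · · ·
    · · · · · · · · · · ·
    · · · · · · · · · · ·
    · · · # · · · · · · ·
    · · · · # · · · · · ·
    · · · · · # · · · · ·
    · · · · · # · · · · ·
    · · · · · · # · · · ·
    · · · · · · · # · · ·
    · · · · · · · · # · ·
    · · · · · · · · · # ·
T2:
  2·area = 60  (B↔C swapped to make it positive)
  edge (0, 20)→(2, 16): d=(2,-4) top-left  bias=+0
  edge (2, 16)→(16, 18): d=(14,2) right/bottom  bias=-1
  edge (16, 18)→(0, 20): d=(-16,2) right/bottom  bias=-1
    (1,8)@(3, 17): e=[6,12,42] → #
    (2,8)@(5, 17): e=[14,8,38] → #
    (3,8)@(7, 17): e=[22,4,34] → #
    (4,8)@(9, 17): e=[30,0,30] → ·  [on edge]
    (0,9)@(1, 19): e=[2,44,14] → #
    (4,9)@(9, 19): e=[34,28,-2] → ·
    (0,10)@(1, 21): e=[6,72,-18] → ·
    (1,10)@(3, 21): e=[14,68,-22] → ·
    (2,10)@(5, 21): e=[22,64,-26] → ·
    (3,10)@(7, 21): e=[30,60,-30] → ·
  covered (7 px):
    · · · · · · · · · · ·
    · · · · · · · · · · ·
    · · · · · · · · · · ·
    · · · · · · · · · · ·
    · · · · · · · · · · ·
    · · · · · · · · · · ·
    · · · · · · · · · · ·
    · · · · · · · · · · ·
    · # # # · · · · · · ·
    # # # # · · · · · · ·
    · · · · · · · · · · ·
T3:
  2·area = 124  (B↔C swapped to make it positive)
  edge (1, 5)→(8, 2): d=(7,-3) top-left  bias=+0
  edge (8, 2)→(12, 18): d=(4,16) right/bottom  bias=-1
  edge (12, 18)→(1, 5): d=(-11,-13) top-left  bias=+0
    (3,1)@(7, 3): e=[4,20,100] → #
    (4,1)@(9, 3): e=[10,-12,126] → ·
    (0,2)@(1, 5): e=[0,124,0] → #  [on edge]
    (1,2)@(3, 5): e=[6,92,26] → #
    (2,2)@(5, 5): e=[12,60,52] → #
    (4,2)@(9, 5): e=[24,-4,104] → ·
    (0,3)@(1, 7): e=[14,132,-22] → ·
    (1,3)@(3, 7): e=[20,100,4] → #
    (4,3)@(9, 7): e=[38,4,82] → #
    (5,3)@(11, 7): e=[44,-28,108] → ·
    (1,4)@(3, 9): e=[34,108,-18] → ·
    (2,4)@(5, 9): e=[40,76,8] → #
  covered (16 px):
    · · · · · · · · · · ·
    · · · # · · · · · · ·
    # # # # · · · · · · ·
    · # # # # · · · · · ·
    · · # # # · · · · · ·
    · · · # # · · · · · ·
    · · · · # · · · · · ·
    · · · · · # · · · · ·
    · · · · · · · · · · ·
    · · · · · · · · · · ·
    · · · · · · · · · · ·

Result: [[9,3],[9,4],[9,5],[8,6],[9,6],[8,7],[9,7],[7,8],[8,8],[7,9],[8,9],[7,10],[8,10]]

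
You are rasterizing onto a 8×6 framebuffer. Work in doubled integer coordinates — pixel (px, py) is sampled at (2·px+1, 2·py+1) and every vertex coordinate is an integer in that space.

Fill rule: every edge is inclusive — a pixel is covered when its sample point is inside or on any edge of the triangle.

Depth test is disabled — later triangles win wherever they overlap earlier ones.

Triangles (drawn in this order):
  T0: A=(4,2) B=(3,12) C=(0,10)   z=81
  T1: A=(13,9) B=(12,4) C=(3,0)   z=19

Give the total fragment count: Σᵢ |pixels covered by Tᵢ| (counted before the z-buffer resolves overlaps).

T0:
  2·area = 32
  edge (4, 2)→(3, 12): d=(-1,10) inclusive
  edge (3, 12)→(0, 10): d=(-3,-2) inclusive
  edge (0, 10)→(4, 2): d=(4,-8) inclusive
    (1,2)@(3, 5): e=[7,21,4] → █
    (2,2)@(5, 5): e=[-13,25,20] → ·
    (1,3)@(3, 7): e=[5,15,12] → █
    (2,3)@(5, 7): e=[-15,19,28] → ·
    (0,4)@(1, 9): e=[23,5,4] → █
    (2,4)@(5, 9): e=[-17,13,36] → ·
    (0,5)@(1, 11): e=[21,-1,12] → ·
    (1,5)@(3, 11): e=[1,3,28] → █
    (2,5)@(5, 11): e=[-19,7,44] → ·
  covered (5 px):
    · · · · · · · ·
    · · · · · · · ·
    · █ · · · · · ·
    · █ · · · · · ·
    █ █ · · · · · ·
    · █ · · · · · ·
T1:
  2·area = 41  (B↔C swapped to make it positive)
  edge (13, 9)→(3, 0): d=(-10,-9) inclusive
  edge (3, 0)→(12, 4): d=(9,4) inclusive
  edge (12, 4)→(13, 9): d=(1,5) inclusive
    (2,0)@(5, 1): e=[8,1,32] → █
    (3,0)@(7, 1): e=[26,-7,22] → ·
    (2,1)@(5, 3): e=[-12,19,34] → ·
    (3,1)@(7, 3): e=[6,11,24] → █
    (4,1)@(9, 3): e=[24,3,14] → █
    (5,1)@(11, 3): e=[42,-5,4] → ·
    (3,2)@(7, 5): e=[-14,29,26] → ·
    (4,2)@(9, 5): e=[4,21,16] → █
    (5,2)@(11, 5): e=[22,13,6] → █
    (6,2)@(13, 5): e=[40,5,-4] → ·
    (4,3)@(9, 7): e=[-16,39,18] → ·
    (5,3)@(11, 7): e=[2,31,8] → █
    (6,4)@(13, 9): e=[0,41,0] → █  [on edge]
  covered (7 px):
    · · █ · · · · ·
    · · · █ █ · · ·
    · · · · █ █ · ·
    · · · · · █ · ·
    · · · · · · █ ·
    · · · · · · · ·

Answer: 12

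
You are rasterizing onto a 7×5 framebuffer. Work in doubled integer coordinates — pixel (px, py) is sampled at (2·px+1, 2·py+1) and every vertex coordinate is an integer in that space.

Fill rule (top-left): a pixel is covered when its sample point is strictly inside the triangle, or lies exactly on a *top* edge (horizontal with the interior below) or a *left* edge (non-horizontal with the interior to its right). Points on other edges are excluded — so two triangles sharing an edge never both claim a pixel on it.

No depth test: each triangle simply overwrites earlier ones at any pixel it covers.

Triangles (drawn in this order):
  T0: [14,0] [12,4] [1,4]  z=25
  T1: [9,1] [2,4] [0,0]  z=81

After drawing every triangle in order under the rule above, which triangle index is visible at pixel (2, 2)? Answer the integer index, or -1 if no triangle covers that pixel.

T0:
  2·area = 44
  edge (14, 0)→(12, 4): d=(-2,4) right/bottom  bias=-1
  edge (12, 4)→(1, 4): d=(-11,0) right/bottom  bias=-1
  edge (1, 4)→(14, 0): d=(13,-4) top-left  bias=+0
    (5,0)@(11, 1): e=[10,33,1] → X
    (6,0)@(13, 1): e=[2,33,9] → X
    (2,1)@(5, 3): e=[30,11,3] → X
    (3,1)@(7, 3): e=[22,11,11] → X
    (4,1)@(9, 3): e=[14,11,19] → X
    (6,1)@(13, 3): e=[-2,11,35] → .
    (2,2)@(5, 5): e=[26,-11,29] → .
    (3,2)@(7, 5): e=[18,-11,37] → .
    (4,2)@(9, 5): e=[10,-11,45] → .
    (5,2)@(11, 5): e=[2,-11,53] → .
  covered (6 px):
    . . . . . X X
    . . X X X X .
    . . . . . . .
    . . . . . . .
    . . . . . . .
T1:
  2·area = 34
  edge (9, 1)→(2, 4): d=(-7,3) right/bottom  bias=-1
  edge (2, 4)→(0, 0): d=(-2,-4) top-left  bias=+0
  edge (0, 0)→(9, 1): d=(9,1) right/bottom  bias=-1
    (0,0)@(1, 1): e=[24,2,8] → X
    (1,0)@(3, 1): e=[18,10,6] → X
    (2,0)@(5, 1): e=[12,18,4] → X
    (3,0)@(7, 1): e=[6,26,2] → X
    (4,0)@(9, 1): e=[0,34,0] → .  [on edge]
    (0,1)@(1, 3): e=[10,-2,26] → .
    (1,1)@(3, 3): e=[4,6,24] → X
    (2,1)@(5, 3): e=[-2,14,22] → .
    (3,1)@(7, 3): e=[-8,22,20] → .
    (1,2)@(3, 5): e=[-10,2,42] → .
  covered (5 px):
    X X X X . . .
    . X . . . . .
    . . . . . . .
    . . . . . . .
    . . . . . . .

Z-buffer (winner per pixel, '.' = empty):
  1 1 1 1 . 0 0
  . 1 0 0 0 0 .
  . . . . . . .
  . . . . . . .
  . . . . . . .

Result: -1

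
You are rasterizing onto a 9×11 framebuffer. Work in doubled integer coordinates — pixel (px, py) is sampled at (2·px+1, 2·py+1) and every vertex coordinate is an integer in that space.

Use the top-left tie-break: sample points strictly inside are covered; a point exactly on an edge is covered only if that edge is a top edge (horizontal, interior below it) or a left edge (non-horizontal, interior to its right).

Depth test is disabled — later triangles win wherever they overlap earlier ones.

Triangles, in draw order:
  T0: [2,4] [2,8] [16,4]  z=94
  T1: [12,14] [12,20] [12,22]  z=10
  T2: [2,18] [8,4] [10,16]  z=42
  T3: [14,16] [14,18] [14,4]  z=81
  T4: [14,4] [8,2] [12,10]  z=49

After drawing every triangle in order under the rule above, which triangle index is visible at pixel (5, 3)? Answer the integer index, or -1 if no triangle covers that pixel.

T0:
  2·area = 56  (B↔C swapped to make it positive)
  edge (2, 4)→(16, 4): d=(14,0) top-left  bias=+0
  edge (16, 4)→(2, 8): d=(-14,4) right/bottom  bias=-1
  edge (2, 8)→(2, 4): d=(0,-4) top-left  bias=+0
    (1,2)@(3, 5): e=[14,38,4] → X
    (2,2)@(5, 5): e=[14,30,12] → X
    (3,2)@(7, 5): e=[14,22,20] → X
    (4,2)@(9, 5): e=[14,14,28] → X
    (5,2)@(11, 5): e=[14,6,36] → X
    (6,2)@(13, 5): e=[14,-2,44] → .
    (1,3)@(3, 7): e=[42,10,4] → X
    (3,3)@(7, 7): e=[42,-6,20] → .
    (4,3)@(9, 7): e=[42,-14,28] → .
    (5,3)@(11, 7): e=[42,-22,36] → .
    (1,4)@(3, 9): e=[70,-18,4] → .
    (2,4)@(5, 9): e=[70,-26,12] → .
  covered (7 px):
    . . . . . . . . .
    . . . . . . . . .
    . X X X X X . . .
    . X X . . . . . .
    . . . . . . . . .
    . . . . . . . . .
    . . . . . . . . .
    . . . . . . . . .
    . . . . . . . . .
    . . . . . . . . .
    . . . . . . . . .
T1:
  degenerate (2·area = 0) — covers nothing
T2:
  2·area = 100
  edge (2, 18)→(8, 4): d=(6,-14) top-left  bias=+0
  edge (8, 4)→(10, 16): d=(2,12) right/bottom  bias=-1
  edge (10, 16)→(2, 18): d=(-8,2) right/bottom  bias=-1
    (3,3)@(7, 7): e=[4,18,78] → X
    (4,3)@(9, 7): e=[32,-6,74] → .
    (3,4)@(7, 9): e=[16,22,62] → X
    (4,4)@(9, 9): e=[44,-2,58] → .
    (2,5)@(5, 11): e=[0,50,50] → X  [on edge]
    (4,5)@(9, 11): e=[56,2,42] → X
    (5,5)@(11, 11): e=[84,-22,38] → .
    (2,6)@(5, 13): e=[12,54,34] → X
    (5,6)@(11, 13): e=[96,-18,22] → .
    (2,7)@(5, 15): e=[24,58,18] → X
    (5,7)@(11, 15): e=[108,-14,6] → .
    (1,8)@(3, 17): e=[8,86,6] → X
  covered (13 px):
    . . . . . . . . .
    . . . . . . . . .
    . . . . . . . . .
    . . . X . . . . .
    . . . X . . . . .
    . . X X X . . . .
    . . X X X . . . .
    . . X X X . . . .
    . X X . . . . . .
    . . . . . . . . .
    . . . . . . . . .
T3:
  degenerate (2·area = 0) — covers nothing
T4:
  2·area = 40  (B↔C swapped to make it positive)
  edge (14, 4)→(12, 10): d=(-2,6) right/bottom  bias=-1
  edge (12, 10)→(8, 2): d=(-4,-8) top-left  bias=+0
  edge (8, 2)→(14, 4): d=(6,2) right/bottom  bias=-1
    (2,0)@(5, 1): e=[60,-20,0] → .  [on edge]
    (7,0)@(15, 1): e=[0,60,-20] → .  [on edge]
    (4,1)@(9, 3): e=[32,4,4] → X
    (5,1)@(11, 3): e=[20,20,0] → .  [on edge]
    (4,2)@(9, 5): e=[28,-4,16] → .
    (5,2)@(11, 5): e=[16,12,12] → X
    (6,2)@(13, 5): e=[4,28,8] → X
    (7,2)@(15, 5): e=[-8,44,4] → .
    (8,2)@(17, 5): e=[-20,60,0] → .  [on edge]
    (5,3)@(11, 7): e=[12,4,24] → X
    (6,3)@(13, 7): e=[0,20,20] → .  [on edge]
    (5,4)@(11, 9): e=[8,-4,36] → .
    (5,6)@(11, 13): e=[0,-20,60] → .  [on edge]
    (4,9)@(9, 19): e=[0,-60,100] → .  [on edge]
  covered (4 px):
    . . . . . . . . .
    . . . . X . . . .
    . . . . . X X . .
    . . . . . X . . .
    . . . . . . . . .
    . . . . . . . . .
    . . . . . . . . .
    . . . . . . . . .
    . . . . . . . . .
    . . . . . . . . .
    . . . . . . . . .

Z-buffer (winner per pixel, '.' = empty):
  . . . . . . . . .
  . . . . 4 . . . .
  . 0 0 0 0 4 4 . .
  . 0 0 2 . 4 . . .
  . . . 2 . . . . .
  . . 2 2 2 . . . .
  . . 2 2 2 . . . .
  . . 2 2 2 . . . .
  . 2 2 . . . . . .
  . . . . . . . . .
  . . . . . . . . .

Answer: 4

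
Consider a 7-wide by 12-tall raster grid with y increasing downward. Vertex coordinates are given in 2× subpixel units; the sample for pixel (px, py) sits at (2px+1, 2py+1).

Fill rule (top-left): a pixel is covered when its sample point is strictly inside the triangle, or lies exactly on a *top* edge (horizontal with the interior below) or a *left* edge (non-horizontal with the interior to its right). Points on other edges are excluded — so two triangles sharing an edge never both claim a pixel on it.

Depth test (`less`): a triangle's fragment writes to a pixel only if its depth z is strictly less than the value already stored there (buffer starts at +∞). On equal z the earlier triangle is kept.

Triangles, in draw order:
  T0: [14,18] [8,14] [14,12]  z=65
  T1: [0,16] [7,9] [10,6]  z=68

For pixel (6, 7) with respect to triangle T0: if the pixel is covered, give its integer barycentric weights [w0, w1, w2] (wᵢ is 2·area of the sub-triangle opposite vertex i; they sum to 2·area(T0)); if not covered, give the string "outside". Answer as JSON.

T0:
  2·area = 36
  edge (14, 18)→(8, 14): d=(-6,-4) top-left  bias=+0
  edge (8, 14)→(14, 12): d=(6,-2) top-left  bias=+0
  edge (14, 12)→(14, 18): d=(0,6) right/bottom  bias=-1
    (5,6)@(11, 13): e=[18,0,18] → X  [on edge]
    (6,6)@(13, 13): e=[26,4,6] → X
    (2,7)@(5, 15): e=[-18,0,54] → .  [on edge]
    (5,7)@(11, 15): e=[6,12,18] → X
    (5,8)@(11, 17): e=[-6,24,18] → .
    (6,8)@(13, 17): e=[2,28,6] → X
    (6,9)@(13, 19): e=[-10,40,6] → .
  covered (5 px):
    . . . . . . .
    . . . . . . .
    . . . . . . .
    . . . . . . .
    . . . . . . .
    . . . . . . .
    . . . . . X X
    . . . . . X X
    . . . . . . X
    . . . . . . .
    . . . . . . .
    . . . . . . .
T1:
  degenerate (2·area = 0) — covers nothing

Answer: [16,6,14]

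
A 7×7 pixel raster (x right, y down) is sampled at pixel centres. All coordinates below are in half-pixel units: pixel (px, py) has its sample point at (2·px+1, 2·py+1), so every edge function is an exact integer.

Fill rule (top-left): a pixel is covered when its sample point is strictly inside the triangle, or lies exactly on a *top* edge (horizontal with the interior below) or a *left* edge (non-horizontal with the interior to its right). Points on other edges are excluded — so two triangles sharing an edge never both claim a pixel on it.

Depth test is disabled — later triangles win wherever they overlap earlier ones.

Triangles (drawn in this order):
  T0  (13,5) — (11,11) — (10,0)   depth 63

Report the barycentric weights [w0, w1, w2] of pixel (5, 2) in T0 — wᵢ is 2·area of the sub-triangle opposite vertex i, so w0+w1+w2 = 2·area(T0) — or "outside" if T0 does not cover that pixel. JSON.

T0:
  2·area = 28
  edge (13, 5)→(11, 11): d=(-2,6) right/bottom  bias=-1
  edge (11, 11)→(10, 0): d=(-1,-11) top-left  bias=+0
  edge (10, 0)→(13, 5): d=(3,5) right/bottom  bias=-1
    (5,1)@(11, 3): e=[16,8,4] → █
    (6,1)@(13, 3): e=[4,30,-6] → ·
    (5,2)@(11, 5): e=[12,6,10] → █
    (6,2)@(13, 5): e=[0,28,0] → ·  [on edge]
    (5,3)@(11, 7): e=[8,4,16] → █
    (6,3)@(13, 7): e=[-4,26,6] → ·
    (5,4)@(11, 9): e=[4,2,22] → █
    (6,4)@(13, 9): e=[-8,24,12] → ·
    (5,5)@(11, 11): e=[0,0,28] → ·  [on edge]
  covered (4 px):
    · · · · · · ·
    · · · · · █ ·
    · · · · · █ ·
    · · · · · █ ·
    · · · · · █ ·
    · · · · · · ·
    · · · · · · ·

Final: [6,10,12]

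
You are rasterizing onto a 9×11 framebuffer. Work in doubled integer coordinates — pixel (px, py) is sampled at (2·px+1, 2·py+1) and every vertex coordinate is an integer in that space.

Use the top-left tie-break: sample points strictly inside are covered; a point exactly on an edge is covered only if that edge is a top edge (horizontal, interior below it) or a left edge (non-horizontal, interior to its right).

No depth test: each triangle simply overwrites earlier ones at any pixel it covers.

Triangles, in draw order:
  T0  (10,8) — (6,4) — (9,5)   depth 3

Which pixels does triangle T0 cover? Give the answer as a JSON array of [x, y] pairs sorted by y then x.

T0:
  2·area = 8
  edge (10, 8)→(6, 4): d=(-4,-4) top-left  bias=+0
  edge (6, 4)→(9, 5): d=(3,1) right/bottom  bias=-1
  edge (9, 5)→(10, 8): d=(1,3) right/bottom  bias=-1
    (1,0)@(3, 1): e=[0,-6,14] → ·  [on edge]
    (1,1)@(3, 3): e=[-8,0,16] → ·  [on edge]
    (2,1)@(5, 3): e=[0,-2,10] → ·  [on edge]
    (3,2)@(7, 5): e=[0,2,6] → #  [on edge]
    (4,2)@(9, 5): e=[8,0,0] → ·  [on edge]
    (3,3)@(7, 7): e=[-8,8,8] → ·
    (4,3)@(9, 7): e=[0,6,2] → #  [on edge]
    (5,3)@(11, 7): e=[8,4,-4] → ·
    (7,3)@(15, 7): e=[24,0,-16] → ·  [on edge]
    (4,4)@(9, 9): e=[-8,12,4] → ·
    (5,4)@(11, 9): e=[0,10,-2] → ·  [on edge]
    (5,5)@(11, 11): e=[-8,16,0] → ·  [on edge]
    (6,5)@(13, 11): e=[0,14,-6] → ·  [on edge]
    (7,6)@(15, 13): e=[0,18,-10] → ·  [on edge]
    (8,7)@(17, 15): e=[0,22,-14] → ·  [on edge]
    (6,8)@(13, 17): e=[-24,32,0] → ·  [on edge]
  covered (2 px):
    · · · · · · · · ·
    · · · · · · · · ·
    · · · # · · · · ·
    · · · · # · · · ·
    · · · · · · · · ·
    · · · · · · · · ·
    · · · · · · · · ·
    · · · · · · · · ·
    · · · · · · · · ·
    · · · · · · · · ·
    · · · · · · · · ·

Result: [[3,2],[4,3]]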